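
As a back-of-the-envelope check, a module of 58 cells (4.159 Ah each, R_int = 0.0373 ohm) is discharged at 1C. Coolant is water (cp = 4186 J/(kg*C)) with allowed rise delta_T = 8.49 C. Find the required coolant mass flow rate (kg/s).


Step 1: I = 1 * 4.159 = 4.159 A
Step 2: Q_cell = I^2 * R = 4.159^2 * 0.0373 = 0.64519 W
Step 3: Q_total = 58 * 0.64519 = 37.421 W
Step 4: m_dot = Q_total / (cp * dT) = 37.421 / (4186 * 8.49) = 0.001053 kg/s

0.001053 kg/s


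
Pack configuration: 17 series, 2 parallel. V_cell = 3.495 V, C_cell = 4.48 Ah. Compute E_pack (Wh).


V_pack = 17 * 3.495 = 59.415 V
C_pack = 2 * 4.48 = 8.96 Ah
E = V_pack * C_pack = 59.415 * 8.96 = 532.4 Wh

532.4 Wh


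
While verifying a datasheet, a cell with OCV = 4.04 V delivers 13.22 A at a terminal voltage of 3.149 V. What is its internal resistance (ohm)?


R = (OCV - V) / I = (4.04 - 3.149) / 13.22 = 0.06740 ohm

0.06740 ohm


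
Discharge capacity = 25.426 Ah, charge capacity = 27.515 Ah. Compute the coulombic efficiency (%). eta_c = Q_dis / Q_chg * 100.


eta_c = Q_dis / Q_chg * 100 = 25.426 / 27.515 * 100 = 92.41%

92.41%


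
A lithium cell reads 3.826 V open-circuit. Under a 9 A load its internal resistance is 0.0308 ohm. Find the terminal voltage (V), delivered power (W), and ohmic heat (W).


Step 1: V_terminal = OCV - I*R = 3.826 - 9 * 0.0308 = 3.5488 V
Step 2: P_out = V_terminal * I = 3.5488 * 9 = 31.94 W
Step 3: Q = I^2 * R = 9^2 * 0.0308 = 2.495 W

V=3.5488 V, P=31.94 W, Q=2.495 W


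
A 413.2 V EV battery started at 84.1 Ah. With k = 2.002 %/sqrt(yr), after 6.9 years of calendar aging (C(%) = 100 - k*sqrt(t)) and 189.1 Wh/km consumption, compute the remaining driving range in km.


Step 1: capacity retention = 100 - 2.002 * sqrt(6.9) = 100 - 2.002 * 2.6268 = 94.741%
Step 2: C_now = 84.1 * 94.741/100 = 79.677 Ah
Step 3: E_pack = V * C_now = 413.2 * 79.677 = 32923 Wh
Step 4: range = E_pack / consumption = 32923 / 189.1 = 174.1 km

174.1 km


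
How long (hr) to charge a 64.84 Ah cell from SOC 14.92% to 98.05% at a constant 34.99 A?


delta_Ah = 64.84 * (98.05 - 14.92) / 100 = 53.901 Ah
t = delta_Ah / I = 53.901 / 34.99 = 1.540 hr

1.540 hr


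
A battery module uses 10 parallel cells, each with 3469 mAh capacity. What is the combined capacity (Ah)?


Convert: C_cell = 3469 mAh = 3.469 Ah
C_total = 10 * 3.469 = 34.69 Ah

34.69 Ah


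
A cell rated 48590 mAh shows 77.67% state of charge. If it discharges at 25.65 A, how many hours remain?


Convert: C_total = 48590 mAh = 48.59 Ah
Step 1: remaining = SOC/100 * C_total = 77.67/100 * 48.59 = 37.74 Ah
Step 2: t = remaining / I = 37.74 / 25.65 = 1.471 hr

1.471 hr


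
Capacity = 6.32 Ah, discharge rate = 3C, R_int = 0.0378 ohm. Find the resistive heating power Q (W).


Step 1: I = C_rate * capacity = 3 * 6.32 = 18.96 A
Step 2: Q = I^2 * R = 18.96^2 * 0.0378 = 359.48 * 0.0378 = 13.59 W

13.59 W


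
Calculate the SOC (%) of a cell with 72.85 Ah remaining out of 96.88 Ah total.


SOC = (remaining / total) * 100 = (72.85 / 96.88) * 100 = 75.20%

75.20%


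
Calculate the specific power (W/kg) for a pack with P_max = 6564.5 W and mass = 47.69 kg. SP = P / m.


Specific power = 6564.5 W / 47.69 kg = 137.6 W/kg

137.6 W/kg


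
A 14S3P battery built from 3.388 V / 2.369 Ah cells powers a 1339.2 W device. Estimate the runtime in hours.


Step 1: E_pack = Ns * V_cell * Np * C_cell = 14 * 3.388 * 3 * 2.369 = 337.1 Wh
Step 2: t = E_pack / P = 337.1 / 1339.2 = 0.2517 hr

0.2517 hr


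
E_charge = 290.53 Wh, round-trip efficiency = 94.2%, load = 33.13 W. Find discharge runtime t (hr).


Step 1: E_discharge = eta/100 * E_charge = 94.2/100 * 290.53 = 273.68 Wh
Step 2: t = E_discharge / P = 273.68 / 33.13 = 8.261 hr

8.261 hr


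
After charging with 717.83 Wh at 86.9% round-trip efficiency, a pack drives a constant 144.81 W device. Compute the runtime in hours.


Step 1: E_discharge = eta/100 * E_charge = 86.9/100 * 717.83 = 623.79 Wh
Step 2: t = E_discharge / P = 623.79 / 144.81 = 4.308 hr

4.308 hr


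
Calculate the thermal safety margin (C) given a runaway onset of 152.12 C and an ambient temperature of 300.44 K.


Convert: T_ambient = 300.44 K = 27.29 C
margin = 152.12 - 27.29 = 124.83 C

124.83 C


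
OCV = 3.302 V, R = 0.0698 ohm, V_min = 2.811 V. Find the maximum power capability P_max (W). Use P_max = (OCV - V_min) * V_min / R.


P_max = (OCV - V_min) * V_min / R = (3.302 - 2.811) * 2.811 / 0.0698 = 0.491 * 2.811 / 0.0698 = 19.77 W

19.77 W


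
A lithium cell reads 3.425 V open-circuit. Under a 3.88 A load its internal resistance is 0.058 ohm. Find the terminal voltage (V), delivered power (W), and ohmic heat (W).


Step 1: V_terminal = OCV - I*R = 3.425 - 3.88 * 0.058 = 3.2 V
Step 2: P_out = V_terminal * I = 3.2 * 3.88 = 12.42 W
Step 3: Q = I^2 * R = 3.88^2 * 0.058 = 0.8732 W

V=3.2 V, P=12.42 W, Q=0.8732 W


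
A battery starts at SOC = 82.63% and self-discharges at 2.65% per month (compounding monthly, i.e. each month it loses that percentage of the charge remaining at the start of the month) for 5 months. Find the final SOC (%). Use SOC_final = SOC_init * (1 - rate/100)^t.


decay = (1 - 2.65/100)^5 = 0.87434
SOC_final = 82.63 * 0.87434 = 72.25%

72.25%


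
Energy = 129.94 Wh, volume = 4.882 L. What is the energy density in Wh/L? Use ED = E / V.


ED = E / V = 129.94 / 4.882 = 26.62 Wh/L

26.62 Wh/L


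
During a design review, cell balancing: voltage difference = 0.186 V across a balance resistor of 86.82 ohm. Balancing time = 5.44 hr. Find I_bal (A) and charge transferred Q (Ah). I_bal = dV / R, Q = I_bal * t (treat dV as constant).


I_bal = dV / R = 0.186 / 86.82 = 0.0021424 A
Q = I_bal * t = 0.0021424 * 5.44 = 0.01165 Ah

I=0.0021424 A, Q=0.01165 Ah


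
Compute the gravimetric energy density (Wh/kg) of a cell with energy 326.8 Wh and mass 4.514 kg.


Specific energy = 326.8 Wh / 4.514 kg = 72.40 Wh/kg

72.40 Wh/kg


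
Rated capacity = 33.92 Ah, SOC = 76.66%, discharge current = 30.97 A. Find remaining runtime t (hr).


Step 1: remaining = SOC/100 * C_total = 76.66/100 * 33.92 = 26.003 Ah
Step 2: t = remaining / I = 26.003 / 30.97 = 0.8396 hr

0.8396 hr


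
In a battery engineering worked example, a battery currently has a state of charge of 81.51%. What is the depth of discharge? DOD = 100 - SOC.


DOD = 100 - SOC = 100 - 81.51 = 18.49%

18.49%


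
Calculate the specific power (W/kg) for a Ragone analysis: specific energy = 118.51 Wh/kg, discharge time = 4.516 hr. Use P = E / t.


P_specific = E / t = 118.51 / 4.516 = 26.24 W/kg

26.24 W/kg


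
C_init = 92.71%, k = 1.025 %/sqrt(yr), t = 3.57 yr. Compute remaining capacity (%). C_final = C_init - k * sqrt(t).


Step 1: sqrt(3.57 yr) = 1.8894
Step 2: drop = 1.025 * 1.8894 = 1.9366
Step 3: C_final = 92.71 - 1.9366 = 90.77%

90.77%


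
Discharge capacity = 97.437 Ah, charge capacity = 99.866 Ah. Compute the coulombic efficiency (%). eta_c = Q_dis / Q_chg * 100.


Coulombic efficiency = 97.437/99.866 * 100% = 97.57%

97.57%


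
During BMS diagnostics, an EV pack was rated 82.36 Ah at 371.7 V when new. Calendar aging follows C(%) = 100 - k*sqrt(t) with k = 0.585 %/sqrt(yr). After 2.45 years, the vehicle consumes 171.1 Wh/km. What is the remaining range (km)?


Step 1: capacity retention = 100 - 0.585 * sqrt(2.45) = 100 - 0.585 * 1.5652 = 99.084%
Step 2: C_now = 82.36 * 99.084/100 = 81.606 Ah
Step 3: E_pack = V * C_now = 371.7 * 81.606 = 30333 Wh
Step 4: range = E_pack / consumption = 30333 / 171.1 = 177.3 km

177.3 km


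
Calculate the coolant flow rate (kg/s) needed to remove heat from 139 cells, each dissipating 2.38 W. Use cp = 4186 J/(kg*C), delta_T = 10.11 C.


Q_total = 139 * 2.38 = 330.82 W
m_dot = Q_total / (cp * dT) = 330.82 / (4186 * 10.11) = 0.007817 kg/s

0.007817 kg/s


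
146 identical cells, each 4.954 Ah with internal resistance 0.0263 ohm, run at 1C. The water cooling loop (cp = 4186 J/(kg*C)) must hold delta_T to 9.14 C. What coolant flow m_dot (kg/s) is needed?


Step 1: I = 1 * 4.954 = 4.954 A
Step 2: Q_cell = I^2 * R = 4.954^2 * 0.0263 = 0.64546 W
Step 3: Q_total = 146 * 0.64546 = 94.237 W
Step 4: m_dot = Q_total / (cp * dT) = 94.237 / (4186 * 9.14) = 0.002463 kg/s

0.002463 kg/s


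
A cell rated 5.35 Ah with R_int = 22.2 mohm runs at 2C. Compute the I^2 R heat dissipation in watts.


Convert: R = 22.2 mohm = 0.0222 ohm
Step 1: I = C_rate * capacity = 2 * 5.35 = 10.7 A
Step 2: Q = I^2 * R = 10.7^2 * 0.0222 = 114.49 * 0.0222 = 2.542 W

2.542 W


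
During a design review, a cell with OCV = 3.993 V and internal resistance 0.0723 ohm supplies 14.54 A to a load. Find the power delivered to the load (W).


Step 1: V_terminal = OCV - I*R = 3.993 - 14.54 * 0.0723 = 2.9418 V
Step 2: P_out = V_terminal * I = 2.9418 * 14.54 = 42.77 W

42.77 W


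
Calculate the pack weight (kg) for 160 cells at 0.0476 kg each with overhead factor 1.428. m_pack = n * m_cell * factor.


m_pack = n * m_cell * overhead = 160 * 0.0476 * 1.428 = 10.88 kg

10.88 kg


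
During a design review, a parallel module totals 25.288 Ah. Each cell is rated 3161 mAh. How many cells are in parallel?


Convert: C_cell = 3161 mAh = 3.161 Ah
n = C_total / C_cell = 25.288 / 3.161 = 8

8


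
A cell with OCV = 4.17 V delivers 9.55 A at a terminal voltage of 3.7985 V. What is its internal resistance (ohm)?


R = (OCV - V) / I = (4.17 - 3.7985) / 9.55 = 0.03890 ohm

0.03890 ohm


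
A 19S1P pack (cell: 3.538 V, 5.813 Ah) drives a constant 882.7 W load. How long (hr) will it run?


Step 1: E_pack = Ns * V_cell * Np * C_cell = 19 * 3.538 * 1 * 5.813 = 390.76 Wh
Step 2: t = E_pack / P = 390.76 / 882.7 = 0.4427 hr

0.4427 hr


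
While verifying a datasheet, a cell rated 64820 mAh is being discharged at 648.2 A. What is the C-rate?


Convert: capacity = 64820 mAh = 64.82 Ah
Rearranging: C_rate = 648.2 / 64.82 = 10C

10C


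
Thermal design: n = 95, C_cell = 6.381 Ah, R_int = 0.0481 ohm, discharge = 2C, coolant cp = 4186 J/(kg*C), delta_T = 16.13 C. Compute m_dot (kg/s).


Step 1: I = 2 * 6.381 = 12.762 A
Step 2: Q_cell = I^2 * R = 12.762^2 * 0.0481 = 7.834 W
Step 3: Q_total = 95 * 7.834 = 744.23 W
Step 4: m_dot = Q_total / (cp * dT) = 744.23 / (4186 * 16.13) = 0.01102 kg/s

0.01102 kg/s


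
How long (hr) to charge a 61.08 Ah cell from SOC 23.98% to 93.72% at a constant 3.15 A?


delta_Ah = 61.08 * (93.72 - 23.98) / 100 = 42.597 Ah
t = delta_Ah / I = 42.597 / 3.15 = 13.52 hr

13.52 hr


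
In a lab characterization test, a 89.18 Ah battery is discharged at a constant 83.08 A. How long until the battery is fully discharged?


t = capacity / current = 89.18 / 83.08 = 1.073 hr

1.073 hr


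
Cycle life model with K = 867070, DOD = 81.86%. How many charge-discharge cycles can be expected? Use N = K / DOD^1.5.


Step 1: DOD^1.5 = 81.86^1.5 = 740.64
Step 2: N = 867070 / 740.64 = 1171 cycles

1171 cycles


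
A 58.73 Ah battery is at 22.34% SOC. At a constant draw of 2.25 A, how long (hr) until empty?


Step 1: remaining = SOC/100 * C_total = 22.34/100 * 58.73 = 13.12 Ah
Step 2: t = remaining / I = 13.12 / 2.25 = 5.831 hr

5.831 hr


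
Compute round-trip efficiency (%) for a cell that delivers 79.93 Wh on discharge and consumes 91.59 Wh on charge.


eta_e = E_dis / E_chg * 100 = 79.93 / 91.59 * 100 = 87.27%

87.27%


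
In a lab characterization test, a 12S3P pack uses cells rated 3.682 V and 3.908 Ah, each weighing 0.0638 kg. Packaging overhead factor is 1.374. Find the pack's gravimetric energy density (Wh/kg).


Step 1: V_pack = 12 * 3.682 = 44.184 V
Step 2: C_pack = 3 * 3.908 = 11.724 Ah
Step 3: E_pack = V_pack * C_pack = 44.184 * 11.724 = 518.01 Wh
Step 4: m_pack = 12 * 3 * 0.0638 * 1.374 = 3.1558 kg
Step 5: ED = E_pack / m_pack = 518.01 / 3.1558 = 164.1 Wh/kg

164.1 Wh/kg


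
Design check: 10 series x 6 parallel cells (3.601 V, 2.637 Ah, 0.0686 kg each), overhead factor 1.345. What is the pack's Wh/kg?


Step 1: V_pack = 10 * 3.601 = 36.01 V
Step 2: C_pack = 6 * 2.637 = 15.822 Ah
Step 3: E_pack = V_pack * C_pack = 36.01 * 15.822 = 569.75 Wh
Step 4: m_pack = 10 * 6 * 0.0686 * 1.345 = 5.536 kg
Step 5: ED = E_pack / m_pack = 569.75 / 5.536 = 102.9 Wh/kg

102.9 Wh/kg


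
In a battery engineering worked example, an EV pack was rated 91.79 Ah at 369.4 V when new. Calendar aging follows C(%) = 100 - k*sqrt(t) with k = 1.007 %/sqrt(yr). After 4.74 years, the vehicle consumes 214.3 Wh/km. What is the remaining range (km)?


Step 1: capacity retention = 100 - 1.007 * sqrt(4.74) = 100 - 1.007 * 2.1772 = 97.808%
Step 2: C_now = 91.79 * 97.808/100 = 89.778 Ah
Step 3: E_pack = V * C_now = 369.4 * 89.778 = 33164 Wh
Step 4: range = E_pack / consumption = 33164 / 214.3 = 154.8 km

154.8 km


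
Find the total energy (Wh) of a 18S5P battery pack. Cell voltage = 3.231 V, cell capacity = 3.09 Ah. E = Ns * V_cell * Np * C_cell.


V_pack = 18 * 3.231 = 58.158 V
C_pack = 5 * 3.09 = 15.45 Ah
E = V_pack * C_pack = 58.158 * 15.45 = 898.5 Wh

898.5 Wh


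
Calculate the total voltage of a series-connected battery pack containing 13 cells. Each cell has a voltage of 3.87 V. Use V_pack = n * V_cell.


With 13 cells in series at 3.87 V each, V_pack = 50.31 V

50.31 V


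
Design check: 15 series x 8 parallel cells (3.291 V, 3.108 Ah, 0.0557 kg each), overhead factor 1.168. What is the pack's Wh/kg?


Step 1: V_pack = 15 * 3.291 = 49.365 V
Step 2: C_pack = 8 * 3.108 = 24.864 Ah
Step 3: E_pack = V_pack * C_pack = 49.365 * 24.864 = 1227.4 Wh
Step 4: m_pack = 15 * 8 * 0.0557 * 1.168 = 7.8069 kg
Step 5: ED = E_pack / m_pack = 1227.4 / 7.8069 = 157.2 Wh/kg

157.2 Wh/kg


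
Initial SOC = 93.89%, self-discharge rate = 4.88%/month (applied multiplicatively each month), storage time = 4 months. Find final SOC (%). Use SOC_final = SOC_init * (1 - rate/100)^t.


decay = (1 - 4.88/100)^4 = 0.81863
SOC_final = 93.89 * 0.81863 = 76.86%

76.86%


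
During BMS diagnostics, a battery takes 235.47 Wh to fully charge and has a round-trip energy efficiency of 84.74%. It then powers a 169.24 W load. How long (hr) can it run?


Step 1: E_discharge = eta/100 * E_charge = 84.74/100 * 235.47 = 199.54 Wh
Step 2: t = E_discharge / P = 199.54 / 169.24 = 1.179 hr

1.179 hr


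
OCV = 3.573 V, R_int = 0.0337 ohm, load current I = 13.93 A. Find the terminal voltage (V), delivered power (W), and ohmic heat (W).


Step 1: V_terminal = OCV - I*R = 3.573 - 13.93 * 0.0337 = 3.1036 V
Step 2: P_out = V_terminal * I = 3.1036 * 13.93 = 43.23 W
Step 3: Q = I^2 * R = 13.93^2 * 0.0337 = 6.539 W

V=3.1036 V, P=43.23 W, Q=6.539 W


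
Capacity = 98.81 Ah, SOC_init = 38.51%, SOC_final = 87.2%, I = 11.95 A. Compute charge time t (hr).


Step 1: dSOC = 87.2% - 38.51% = 48.69%
Step 2: delta_Ah = 98.81 * 48.69 / 100 = 48.111 Ah
Step 3: t = 48.111 / 11.95 = 4.026 hr

4.026 hr


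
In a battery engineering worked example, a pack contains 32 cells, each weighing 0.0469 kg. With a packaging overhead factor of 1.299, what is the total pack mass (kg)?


Cell mass sum = 32 * 0.0469 = 1.5008 kg
With overhead 1.299: m_pack = 1.5008 * 1.299 = 1.950 kg

1.950 kg


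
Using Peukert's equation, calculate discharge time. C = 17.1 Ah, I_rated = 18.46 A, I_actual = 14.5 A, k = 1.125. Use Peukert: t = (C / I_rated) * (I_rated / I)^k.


Step 1: t_rated = C / I_rated = 17.1 / 18.46 = 0.92633 hr
Step 2: ratio = 18.46 / 14.5 = 1.2731
Step 3: ratio^k = 1.2731^1.125 = 1.3121
Step 4: t = t_rated * ratio^k = 0.92633 * 1.3121 = 1.215 hr

1.215 hr


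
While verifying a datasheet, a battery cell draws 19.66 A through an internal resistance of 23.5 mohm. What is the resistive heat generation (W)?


Convert: R = 23.5 mohm = 0.0235 ohm
I^2 = 386.52
Q = 386.52 * 0.0235 = 9.083 W

9.083 W


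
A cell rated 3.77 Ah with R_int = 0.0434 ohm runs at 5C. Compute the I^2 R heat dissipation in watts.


Step 1: I = C_rate * capacity = 5 * 3.77 = 18.85 A
Step 2: Q = I^2 * R = 18.85^2 * 0.0434 = 355.32 * 0.0434 = 15.42 W

15.42 W


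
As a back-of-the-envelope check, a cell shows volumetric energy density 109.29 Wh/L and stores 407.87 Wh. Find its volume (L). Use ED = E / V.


V = E / ED = 407.87 / 109.29 = 3.732 L

3.732 L


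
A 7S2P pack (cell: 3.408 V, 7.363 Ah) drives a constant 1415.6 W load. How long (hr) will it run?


Step 1: E_pack = Ns * V_cell * Np * C_cell = 7 * 3.408 * 2 * 7.363 = 351.3 Wh
Step 2: t = E_pack / P = 351.3 / 1415.6 = 0.2482 hr

0.2482 hr


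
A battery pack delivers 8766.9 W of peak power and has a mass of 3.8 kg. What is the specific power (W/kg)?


SP = P / m = 8766.9 / 3.8 = 2307 W/kg

2307 W/kg


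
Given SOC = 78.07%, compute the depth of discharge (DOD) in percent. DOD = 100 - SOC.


DOD = 100 - SOC = 100 - 78.07 = 21.93%

21.93%


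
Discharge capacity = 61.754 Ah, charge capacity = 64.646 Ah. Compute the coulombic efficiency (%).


eta_c = Q_dis / Q_chg * 100 = 61.754 / 64.646 * 100 = 95.53%

95.53%


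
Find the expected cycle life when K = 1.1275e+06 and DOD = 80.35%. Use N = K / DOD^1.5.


DOD^1.5 = 720.24
N = K / DOD^1.5 = 1.1275e+06 / 720.24 = 1565

1565 cycles


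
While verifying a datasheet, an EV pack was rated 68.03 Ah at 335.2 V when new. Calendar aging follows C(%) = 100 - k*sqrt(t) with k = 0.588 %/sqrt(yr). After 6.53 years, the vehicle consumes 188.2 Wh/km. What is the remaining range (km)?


Step 1: capacity retention = 100 - 0.588 * sqrt(6.53) = 100 - 0.588 * 2.5554 = 98.497%
Step 2: C_now = 68.03 * 98.497/100 = 67.008 Ah
Step 3: E_pack = V * C_now = 335.2 * 67.008 = 22461 Wh
Step 4: range = E_pack / consumption = 22461 / 188.2 = 119.3 km

119.3 km


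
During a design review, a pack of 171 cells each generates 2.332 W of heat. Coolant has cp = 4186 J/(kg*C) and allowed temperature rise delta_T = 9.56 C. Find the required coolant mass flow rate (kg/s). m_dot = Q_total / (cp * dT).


Step 1: Total heat Q = 171 * 2.332 W = 398.77 W
Step 2: denom = cp * dT = 4186 * 9.56 = 40018
Step 3: m_dot = 398.77 / 40018 = 0.009965 kg/s

0.009965 kg/s


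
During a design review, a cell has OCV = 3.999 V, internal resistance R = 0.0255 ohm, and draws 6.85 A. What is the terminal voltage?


IR drop = 6.85 * 0.0255 = 0.17468 V
V = 3.999 - 0.17468 = 3.824 V

3.824 V


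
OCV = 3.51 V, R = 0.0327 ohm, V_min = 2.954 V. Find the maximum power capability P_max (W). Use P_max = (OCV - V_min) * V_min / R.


P_max = (OCV - V_min) * V_min / R = (3.51 - 2.954) * 2.954 / 0.0327 = 0.556 * 2.954 / 0.0327 = 50.23 W

50.23 W


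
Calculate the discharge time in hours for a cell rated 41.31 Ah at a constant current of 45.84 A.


t = capacity / current = 41.31 / 45.84 = 0.9012 hr

0.9012 hr


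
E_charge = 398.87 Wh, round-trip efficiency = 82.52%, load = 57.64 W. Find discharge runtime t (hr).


Step 1: E_discharge = eta/100 * E_charge = 82.52/100 * 398.87 = 329.15 Wh
Step 2: t = E_discharge / P = 329.15 / 57.64 = 5.710 hr

5.710 hr


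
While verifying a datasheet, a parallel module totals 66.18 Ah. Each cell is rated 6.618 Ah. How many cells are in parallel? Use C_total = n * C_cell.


n = C_total / C_cell = 66.18 / 6.618 = 10

10


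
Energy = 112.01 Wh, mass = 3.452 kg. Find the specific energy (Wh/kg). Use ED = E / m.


ED = E / m = 112.01 / 3.452 = 32.45 Wh/kg

32.45 Wh/kg


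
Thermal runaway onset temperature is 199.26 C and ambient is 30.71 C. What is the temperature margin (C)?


Safety margin = 199.26 C - 30.71 C = 168.55 C

168.55 C


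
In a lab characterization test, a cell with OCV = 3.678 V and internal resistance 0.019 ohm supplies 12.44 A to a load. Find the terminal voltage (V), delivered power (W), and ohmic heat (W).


Step 1: V_terminal = OCV - I*R = 3.678 - 12.44 * 0.019 = 3.4416 V
Step 2: P_out = V_terminal * I = 3.4416 * 12.44 = 42.81 W
Step 3: Q = I^2 * R = 12.44^2 * 0.019 = 2.940 W

V=3.4416 V, P=42.81 W, Q=2.940 W


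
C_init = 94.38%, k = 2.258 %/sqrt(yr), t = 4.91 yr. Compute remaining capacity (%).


Step 1: sqrt(4.91 yr) = 2.2159
Step 2: drop = 2.258 * 2.2159 = 5.0035
Step 3: C_final = 94.38 - 5.0035 = 89.38%

89.38%


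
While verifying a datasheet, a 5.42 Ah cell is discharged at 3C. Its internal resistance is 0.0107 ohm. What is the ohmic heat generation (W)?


Step 1: I = C_rate * capacity = 3 * 5.42 = 16.26 A
Step 2: Q = I^2 * R = 16.26^2 * 0.0107 = 264.39 * 0.0107 = 2.829 W

2.829 W


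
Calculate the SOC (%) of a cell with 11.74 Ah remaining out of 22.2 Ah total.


SOC = (remaining / total) * 100 = (11.74 / 22.2) * 100 = 52.88%

52.88%


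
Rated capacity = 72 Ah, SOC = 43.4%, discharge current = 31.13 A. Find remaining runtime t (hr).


Step 1: remaining = SOC/100 * C_total = 43.4/100 * 72 = 31.248 Ah
Step 2: t = remaining / I = 31.248 / 31.13 = 1.004 hr

1.004 hr


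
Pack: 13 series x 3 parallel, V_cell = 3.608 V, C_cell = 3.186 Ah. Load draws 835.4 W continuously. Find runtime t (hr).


Step 1: E_pack = Ns * V_cell * Np * C_cell = 13 * 3.608 * 3 * 3.186 = 448.31 Wh
Step 2: t = E_pack / P = 448.31 / 835.4 = 0.5366 hr

0.5366 hr


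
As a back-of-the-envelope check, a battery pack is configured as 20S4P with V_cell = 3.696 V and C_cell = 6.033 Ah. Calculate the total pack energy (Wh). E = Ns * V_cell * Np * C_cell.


E = Ns * Vcell * Np * Ccell = 20 * 3.696 * 4 * 6.033 = 1784 Wh

1784 Wh


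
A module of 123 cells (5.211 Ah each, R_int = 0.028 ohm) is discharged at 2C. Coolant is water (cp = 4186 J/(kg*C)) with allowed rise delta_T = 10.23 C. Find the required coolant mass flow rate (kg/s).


Step 1: I = 2 * 5.211 = 10.422 A
Step 2: Q_cell = I^2 * R = 10.422^2 * 0.028 = 3.0413 W
Step 3: Q_total = 123 * 3.0413 = 374.08 W
Step 4: m_dot = Q_total / (cp * dT) = 374.08 / (4186 * 10.23) = 0.008736 kg/s

0.008736 kg/s


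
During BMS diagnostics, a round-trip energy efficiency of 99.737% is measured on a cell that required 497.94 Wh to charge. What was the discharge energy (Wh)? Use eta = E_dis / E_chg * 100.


E_dis = eta/100 * E_chg = 99.737/100 * 497.94 = 496.6 Wh

496.6 Wh


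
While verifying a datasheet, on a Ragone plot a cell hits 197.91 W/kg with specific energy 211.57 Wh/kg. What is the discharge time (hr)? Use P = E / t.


t = E / P = 211.57 / 197.91 = 1.069 hr

1.069 hr


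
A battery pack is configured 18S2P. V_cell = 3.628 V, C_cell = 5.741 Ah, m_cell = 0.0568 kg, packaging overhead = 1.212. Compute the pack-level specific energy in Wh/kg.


Step 1: V_pack = 18 * 3.628 = 65.304 V
Step 2: C_pack = 2 * 5.741 = 11.482 Ah
Step 3: E_pack = V_pack * C_pack = 65.304 * 11.482 = 749.82 Wh
Step 4: m_pack = 18 * 2 * 0.0568 * 1.212 = 2.4783 kg
Step 5: ED = E_pack / m_pack = 749.82 / 2.4783 = 302.6 Wh/kg

302.6 Wh/kg


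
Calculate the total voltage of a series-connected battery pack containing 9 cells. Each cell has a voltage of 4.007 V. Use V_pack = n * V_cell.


V_pack = n * V_cell = 9 * 4.007 = 36.063 V

36.063 V


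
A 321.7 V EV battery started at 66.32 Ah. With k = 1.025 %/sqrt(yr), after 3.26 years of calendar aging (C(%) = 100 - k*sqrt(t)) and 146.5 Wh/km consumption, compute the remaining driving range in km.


Step 1: capacity retention = 100 - 1.025 * sqrt(3.26) = 100 - 1.025 * 1.8055 = 98.149%
Step 2: C_now = 66.32 * 98.149/100 = 65.092 Ah
Step 3: E_pack = V * C_now = 321.7 * 65.092 = 20940 Wh
Step 4: range = E_pack / consumption = 20940 / 146.5 = 142.9 km

142.9 km


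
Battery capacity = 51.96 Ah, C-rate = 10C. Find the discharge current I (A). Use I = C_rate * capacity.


I = C_rate * capacity = 10 * 51.96 = 519.6 A

519.6 A


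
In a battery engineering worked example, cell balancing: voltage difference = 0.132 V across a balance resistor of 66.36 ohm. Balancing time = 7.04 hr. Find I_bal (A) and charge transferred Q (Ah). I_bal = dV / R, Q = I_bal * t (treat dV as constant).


First, Ohm's law: I_bal = 0.132 V / 66.36 ohm = 0.0019892 A
Then Q = I * t = 0.0019892 A * 7.04 hr = 0.01400 Ah

I=0.0019892 A, Q=0.01400 Ah


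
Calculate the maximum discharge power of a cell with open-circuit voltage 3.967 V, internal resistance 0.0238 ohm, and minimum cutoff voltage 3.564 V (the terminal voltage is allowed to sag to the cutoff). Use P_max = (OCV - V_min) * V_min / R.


dV = OCV - V_min = 0.403 V (so I_max = dV / R)
P_max = dV * V_min / R = 0.403 * 3.564 / 0.0238 = 60.35 W

60.35 W


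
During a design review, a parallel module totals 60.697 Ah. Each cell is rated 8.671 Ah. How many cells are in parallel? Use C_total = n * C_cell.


n = C_total / C_cell = 60.697 / 8.671 = 7

7


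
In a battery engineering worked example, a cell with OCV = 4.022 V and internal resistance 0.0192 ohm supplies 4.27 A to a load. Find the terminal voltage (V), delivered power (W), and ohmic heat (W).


Step 1: V_terminal = OCV - I*R = 4.022 - 4.27 * 0.0192 = 3.94 V
Step 2: P_out = V_terminal * I = 3.94 * 4.27 = 16.82 W
Step 3: Q = I^2 * R = 4.27^2 * 0.0192 = 0.3501 W

V=3.94 V, P=16.82 W, Q=0.3501 W


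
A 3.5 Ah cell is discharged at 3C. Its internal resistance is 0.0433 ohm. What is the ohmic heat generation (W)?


Step 1: I = C_rate * capacity = 3 * 3.5 = 10.5 A
Step 2: Q = I^2 * R = 10.5^2 * 0.0433 = 110.25 * 0.0433 = 4.774 W

4.774 W


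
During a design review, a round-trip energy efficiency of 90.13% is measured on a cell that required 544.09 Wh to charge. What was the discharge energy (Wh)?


E_dis = eta/100 * E_chg = 90.13/100 * 544.09 = 490.4 Wh

490.4 Wh


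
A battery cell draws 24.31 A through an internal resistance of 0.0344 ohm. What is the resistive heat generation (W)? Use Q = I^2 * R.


I^2 = 590.98
Q = 590.98 * 0.0344 = 20.33 W

20.33 W


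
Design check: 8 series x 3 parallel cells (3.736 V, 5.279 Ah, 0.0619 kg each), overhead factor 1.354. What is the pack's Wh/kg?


Step 1: V_pack = 8 * 3.736 = 29.888 V
Step 2: C_pack = 3 * 5.279 = 15.837 Ah
Step 3: E_pack = V_pack * C_pack = 29.888 * 15.837 = 473.34 Wh
Step 4: m_pack = 8 * 3 * 0.0619 * 1.354 = 2.0115 kg
Step 5: ED = E_pack / m_pack = 473.34 / 2.0115 = 235.3 Wh/kg

235.3 Wh/kg


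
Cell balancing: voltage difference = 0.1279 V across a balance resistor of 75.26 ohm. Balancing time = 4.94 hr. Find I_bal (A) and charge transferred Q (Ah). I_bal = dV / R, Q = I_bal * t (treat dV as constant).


First, Ohm's law: I_bal = 0.1279 V / 75.26 ohm = 0.0016994 A
Then Q = I * t = 0.0016994 A * 4.94 hr = 0.008395 Ah

I=0.0016994 A, Q=0.008395 Ah


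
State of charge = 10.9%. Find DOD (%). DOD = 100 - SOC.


DOD = 100 - SOC = 100 - 10.9 = 89.1%

89.1%


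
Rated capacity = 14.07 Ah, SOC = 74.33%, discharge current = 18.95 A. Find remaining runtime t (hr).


Step 1: remaining = SOC/100 * C_total = 74.33/100 * 14.07 = 10.458 Ah
Step 2: t = remaining / I = 10.458 / 18.95 = 0.5519 hr

0.5519 hr


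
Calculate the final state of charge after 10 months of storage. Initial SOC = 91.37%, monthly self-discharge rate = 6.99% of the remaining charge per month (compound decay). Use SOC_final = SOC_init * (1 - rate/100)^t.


decay = (1 - 6.99/100)^10 = 0.4845
SOC_final = 91.37 * 0.4845 = 44.27%

44.27%


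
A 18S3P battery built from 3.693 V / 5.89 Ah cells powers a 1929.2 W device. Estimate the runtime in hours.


Step 1: E_pack = Ns * V_cell * Np * C_cell = 18 * 3.693 * 3 * 5.89 = 1174.6 Wh
Step 2: t = E_pack / P = 1174.6 / 1929.2 = 0.6089 hr

0.6089 hr


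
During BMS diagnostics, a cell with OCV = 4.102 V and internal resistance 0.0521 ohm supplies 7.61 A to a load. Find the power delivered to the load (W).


Step 1: V_terminal = OCV - I*R = 4.102 - 7.61 * 0.0521 = 3.7055 V
Step 2: P_out = V_terminal * I = 3.7055 * 7.61 = 28.20 W

28.20 W


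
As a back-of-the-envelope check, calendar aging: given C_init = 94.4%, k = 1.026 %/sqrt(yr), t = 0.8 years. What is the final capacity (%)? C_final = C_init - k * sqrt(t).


sqrt(t) = sqrt(0.8) = 0.89443
C_final = 94.4 - 1.026 * 0.89443 = 93.48%

93.48%


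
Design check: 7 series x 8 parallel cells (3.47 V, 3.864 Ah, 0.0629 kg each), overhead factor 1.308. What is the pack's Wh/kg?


Step 1: V_pack = 7 * 3.47 = 24.29 V
Step 2: C_pack = 8 * 3.864 = 30.912 Ah
Step 3: E_pack = V_pack * C_pack = 24.29 * 30.912 = 750.85 Wh
Step 4: m_pack = 7 * 8 * 0.0629 * 1.308 = 4.6073 kg
Step 5: ED = E_pack / m_pack = 750.85 / 4.6073 = 163.0 Wh/kg

163.0 Wh/kg


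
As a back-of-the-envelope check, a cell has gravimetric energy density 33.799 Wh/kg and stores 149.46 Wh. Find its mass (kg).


m = E / ED = 149.46 / 33.799 = 4.422 kg

4.422 kg


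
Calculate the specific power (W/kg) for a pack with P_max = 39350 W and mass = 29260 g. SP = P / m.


Convert: m = 29260 g = 29.26 kg
Specific power = 39350 W / 29.26 kg = 1345 W/kg

1345 W/kg


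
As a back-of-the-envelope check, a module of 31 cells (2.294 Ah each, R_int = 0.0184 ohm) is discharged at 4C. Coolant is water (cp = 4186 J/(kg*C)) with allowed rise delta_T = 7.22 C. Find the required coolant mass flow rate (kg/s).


Step 1: I = 4 * 2.294 = 9.176 A
Step 2: Q_cell = I^2 * R = 9.176^2 * 0.0184 = 1.5493 W
Step 3: Q_total = 31 * 1.5493 = 48.028 W
Step 4: m_dot = Q_total / (cp * dT) = 48.028 / (4186 * 7.22) = 0.001589 kg/s

0.001589 kg/s


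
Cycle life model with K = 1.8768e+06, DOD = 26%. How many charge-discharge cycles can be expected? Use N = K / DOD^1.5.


DOD^1.5 = 132.57
N = K / DOD^1.5 = 1.8768e+06 / 132.57 = 14160

14160 cycles


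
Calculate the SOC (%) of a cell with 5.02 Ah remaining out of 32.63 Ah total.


SOC% = 5.02 / 32.63 * 100 = 15.38%

15.38%


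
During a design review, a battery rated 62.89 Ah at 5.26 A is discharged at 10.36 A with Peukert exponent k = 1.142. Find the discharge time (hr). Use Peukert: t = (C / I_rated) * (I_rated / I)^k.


Step 1: t_rated = C / I_rated = 62.89 / 5.26 = 11.956 hr
Step 2: ratio = 5.26 / 10.36 = 0.50772
Step 3: ratio^k = 0.50772^1.142 = 0.46113
Step 4: t = t_rated * ratio^k = 11.956 * 0.46113 = 5.513 hr

5.513 hr


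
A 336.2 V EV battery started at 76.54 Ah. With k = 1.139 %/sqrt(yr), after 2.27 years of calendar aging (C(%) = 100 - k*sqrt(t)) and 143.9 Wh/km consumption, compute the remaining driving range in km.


Step 1: capacity retention = 100 - 1.139 * sqrt(2.27) = 100 - 1.139 * 1.5067 = 98.284%
Step 2: C_now = 76.54 * 98.284/100 = 75.227 Ah
Step 3: E_pack = V * C_now = 336.2 * 75.227 = 25291 Wh
Step 4: range = E_pack / consumption = 25291 / 143.9 = 175.8 km

175.8 km


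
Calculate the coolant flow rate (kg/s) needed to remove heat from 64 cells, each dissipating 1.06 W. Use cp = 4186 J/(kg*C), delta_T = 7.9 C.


Step 1: Total heat Q = 64 * 1.06 W = 67.84 W
Step 2: denom = cp * dT = 4186 * 7.9 = 33069
Step 3: m_dot = 67.84 / 33069 = 0.002051 kg/s

0.002051 kg/s


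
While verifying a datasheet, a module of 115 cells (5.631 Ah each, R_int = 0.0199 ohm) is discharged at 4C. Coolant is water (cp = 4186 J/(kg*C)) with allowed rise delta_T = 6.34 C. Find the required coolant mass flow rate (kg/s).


Step 1: I = 4 * 5.631 = 22.524 A
Step 2: Q_cell = I^2 * R = 22.524^2 * 0.0199 = 10.096 W
Step 3: Q_total = 115 * 10.096 = 1161 W
Step 4: m_dot = Q_total / (cp * dT) = 1161 / (4186 * 6.34) = 0.04375 kg/s

0.04375 kg/s


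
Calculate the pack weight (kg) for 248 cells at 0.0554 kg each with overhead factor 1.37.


Cell mass sum = 248 * 0.0554 = 13.739 kg
With overhead 1.37: m_pack = 13.739 * 1.37 = 18.82 kg

18.82 kg


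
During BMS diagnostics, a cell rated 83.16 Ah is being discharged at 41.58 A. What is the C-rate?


C_rate = I / capacity = 41.58 / 83.16 = 0.5C

0.5C


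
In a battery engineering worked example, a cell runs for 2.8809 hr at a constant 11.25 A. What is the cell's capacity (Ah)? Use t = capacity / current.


C = I * t = 11.25 * 2.8809 = 32.41 Ah

32.41 Ah


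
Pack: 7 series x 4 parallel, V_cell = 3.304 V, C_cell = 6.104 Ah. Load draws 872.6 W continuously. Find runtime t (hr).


Step 1: E_pack = Ns * V_cell * Np * C_cell = 7 * 3.304 * 4 * 6.104 = 564.69 Wh
Step 2: t = E_pack / P = 564.69 / 872.6 = 0.6471 hr

0.6471 hr


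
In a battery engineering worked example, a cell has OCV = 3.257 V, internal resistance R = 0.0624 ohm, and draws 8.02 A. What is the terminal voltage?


IR drop = 8.02 * 0.0624 = 0.50045 V
V = 3.257 - 0.50045 = 2.757 V

2.757 V


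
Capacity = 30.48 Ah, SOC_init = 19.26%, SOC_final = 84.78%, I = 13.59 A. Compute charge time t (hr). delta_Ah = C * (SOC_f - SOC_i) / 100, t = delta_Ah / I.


delta_Ah = 30.48 * (84.78 - 19.26) / 100 = 19.97 Ah
t = delta_Ah / I = 19.97 / 13.59 = 1.469 hr

1.469 hr


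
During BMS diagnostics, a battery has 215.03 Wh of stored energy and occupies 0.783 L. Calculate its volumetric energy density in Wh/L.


ED = E / V = 215.03 / 0.783 = 274.6 Wh/L

274.6 Wh/L


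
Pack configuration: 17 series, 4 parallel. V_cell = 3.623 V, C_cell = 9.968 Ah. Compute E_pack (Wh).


V_pack = 17 * 3.623 = 61.591 V
C_pack = 4 * 9.968 = 39.872 Ah
E = V_pack * C_pack = 61.591 * 39.872 = 2456 Wh

2456 Wh


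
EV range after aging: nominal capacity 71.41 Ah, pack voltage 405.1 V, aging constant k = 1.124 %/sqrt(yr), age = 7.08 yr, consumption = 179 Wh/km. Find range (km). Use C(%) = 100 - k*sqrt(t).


Step 1: capacity retention = 100 - 1.124 * sqrt(7.08) = 100 - 1.124 * 2.6608 = 97.009%
Step 2: C_now = 71.41 * 97.009/100 = 69.274 Ah
Step 3: E_pack = V * C_now = 405.1 * 69.274 = 28063 Wh
Step 4: range = E_pack / consumption = 28063 / 179 = 156.8 km

156.8 km


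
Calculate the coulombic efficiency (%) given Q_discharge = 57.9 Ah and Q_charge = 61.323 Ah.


Coulombic efficiency = 57.9/61.323 * 100% = 94.42%

94.42%


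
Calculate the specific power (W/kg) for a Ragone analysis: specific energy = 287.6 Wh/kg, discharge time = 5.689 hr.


Specific power = 287.6 Wh/kg / 5.689 hr = 50.55 W/kg

50.55 W/kg


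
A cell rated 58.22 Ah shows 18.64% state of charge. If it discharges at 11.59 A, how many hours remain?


Step 1: remaining = SOC/100 * C_total = 18.64/100 * 58.22 = 10.852 Ah
Step 2: t = remaining / I = 10.852 / 11.59 = 0.9363 hr

0.9363 hr


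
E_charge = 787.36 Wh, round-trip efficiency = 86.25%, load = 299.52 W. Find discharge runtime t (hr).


Step 1: E_discharge = eta/100 * E_charge = 86.25/100 * 787.36 = 679.1 Wh
Step 2: t = E_discharge / P = 679.1 / 299.52 = 2.267 hr

2.267 hr


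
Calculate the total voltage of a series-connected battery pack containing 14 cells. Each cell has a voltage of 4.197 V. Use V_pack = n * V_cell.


Series voltages add: 14 * 4.197 V = 58.758 V

58.758 V


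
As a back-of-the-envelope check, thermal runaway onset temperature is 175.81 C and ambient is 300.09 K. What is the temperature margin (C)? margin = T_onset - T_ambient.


Convert: T_ambient = 300.09 K = 26.94 C
margin = 175.81 - 26.94 = 148.87 C

148.87 C


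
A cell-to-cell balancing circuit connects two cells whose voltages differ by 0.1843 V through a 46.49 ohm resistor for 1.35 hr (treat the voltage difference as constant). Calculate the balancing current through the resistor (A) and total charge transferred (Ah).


I_bal = dV / R = 0.1843 / 46.49 = 0.0039643 A
Q = I_bal * t = 0.0039643 * 1.35 = 0.005352 Ah

I=0.0039643 A, Q=0.005352 Ah


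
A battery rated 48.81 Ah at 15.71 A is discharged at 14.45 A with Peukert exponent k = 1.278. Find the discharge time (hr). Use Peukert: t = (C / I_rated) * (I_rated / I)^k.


Step 1: t_rated = C / I_rated = 48.81 / 15.71 = 3.1069 hr
Step 2: ratio = 15.71 / 14.45 = 1.0872
Step 3: ratio^k = 1.0872^1.278 = 1.1128
Step 4: t = t_rated * ratio^k = 3.1069 * 1.1128 = 3.457 hr

3.457 hr


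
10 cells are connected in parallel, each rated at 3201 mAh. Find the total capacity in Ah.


Convert: C_cell = 3201 mAh = 3.201 Ah
C_total = 10 * 3.201 = 32.01 Ah

32.01 Ah


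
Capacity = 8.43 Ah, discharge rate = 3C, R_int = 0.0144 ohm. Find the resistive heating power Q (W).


Step 1: I = C_rate * capacity = 3 * 8.43 = 25.29 A
Step 2: Q = I^2 * R = 25.29^2 * 0.0144 = 639.58 * 0.0144 = 9.210 W

9.210 W


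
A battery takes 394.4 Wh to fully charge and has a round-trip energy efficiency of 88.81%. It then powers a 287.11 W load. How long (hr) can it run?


Step 1: E_discharge = eta/100 * E_charge = 88.81/100 * 394.4 = 350.27 Wh
Step 2: t = E_discharge / P = 350.27 / 287.11 = 1.220 hr

1.220 hr


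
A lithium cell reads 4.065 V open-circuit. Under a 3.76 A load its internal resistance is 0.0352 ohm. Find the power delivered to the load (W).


Step 1: V_terminal = OCV - I*R = 4.065 - 3.76 * 0.0352 = 3.9326 V
Step 2: P_out = V_terminal * I = 3.9326 * 3.76 = 14.79 W

14.79 W


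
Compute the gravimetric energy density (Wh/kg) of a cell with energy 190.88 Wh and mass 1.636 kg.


ED = E / m = 190.88 / 1.636 = 116.7 Wh/kg

116.7 Wh/kg


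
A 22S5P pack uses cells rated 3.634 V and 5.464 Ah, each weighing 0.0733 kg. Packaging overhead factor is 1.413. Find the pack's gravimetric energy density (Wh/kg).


Step 1: V_pack = 22 * 3.634 = 79.948 V
Step 2: C_pack = 5 * 5.464 = 27.32 Ah
Step 3: E_pack = V_pack * C_pack = 79.948 * 27.32 = 2184.2 Wh
Step 4: m_pack = 22 * 5 * 0.0733 * 1.413 = 11.393 kg
Step 5: ED = E_pack / m_pack = 2184.2 / 11.393 = 191.7 Wh/kg

191.7 Wh/kg


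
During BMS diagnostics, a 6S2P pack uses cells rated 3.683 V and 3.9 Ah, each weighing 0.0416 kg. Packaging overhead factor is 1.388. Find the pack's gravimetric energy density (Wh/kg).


Step 1: V_pack = 6 * 3.683 = 22.098 V
Step 2: C_pack = 2 * 3.9 = 7.8 Ah
Step 3: E_pack = V_pack * C_pack = 22.098 * 7.8 = 172.36 Wh
Step 4: m_pack = 6 * 2 * 0.0416 * 1.388 = 0.69289 kg
Step 5: ED = E_pack / m_pack = 172.36 / 0.69289 = 248.8 Wh/kg

248.8 Wh/kg


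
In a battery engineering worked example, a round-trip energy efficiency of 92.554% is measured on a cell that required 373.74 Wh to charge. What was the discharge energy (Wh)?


E_dis = eta/100 * E_chg = 92.554/100 * 373.74 = 345.9 Wh

345.9 Wh


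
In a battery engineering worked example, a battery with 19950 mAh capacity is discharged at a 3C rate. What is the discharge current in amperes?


Convert: capacity = 19950 mAh = 19.95 Ah
At 3C: I = 3 * 19.95 Ah = 59.85 A

59.85 A


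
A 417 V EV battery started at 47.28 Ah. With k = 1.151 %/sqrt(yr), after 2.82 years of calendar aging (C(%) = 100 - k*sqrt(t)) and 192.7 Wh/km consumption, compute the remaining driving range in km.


Step 1: capacity retention = 100 - 1.151 * sqrt(2.82) = 100 - 1.151 * 1.6793 = 98.067%
Step 2: C_now = 47.28 * 98.067/100 = 46.366 Ah
Step 3: E_pack = V * C_now = 417 * 46.366 = 19335 Wh
Step 4: range = E_pack / consumption = 19335 / 192.7 = 100.3 km

100.3 km


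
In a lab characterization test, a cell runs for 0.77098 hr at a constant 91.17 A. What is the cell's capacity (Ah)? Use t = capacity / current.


C = I * t = 91.17 * 0.77098 = 70.29 Ah

70.29 Ah


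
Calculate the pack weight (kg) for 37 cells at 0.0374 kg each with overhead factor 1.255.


m_pack = n * m_cell * overhead = 37 * 0.0374 * 1.255 = 1.737 kg

1.737 kg


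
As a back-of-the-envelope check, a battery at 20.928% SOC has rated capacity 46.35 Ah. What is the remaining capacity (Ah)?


remaining = SOC / 100 * total = 20.928 / 100 * 46.35 = 9.700 Ah

9.700 Ah


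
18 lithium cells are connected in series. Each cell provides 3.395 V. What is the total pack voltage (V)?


Series voltages add: 18 * 3.395 V = 61.11 V

61.11 V


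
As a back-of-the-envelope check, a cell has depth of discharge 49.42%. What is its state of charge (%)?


SOC = 100 - DOD = 100 - 49.42 = 50.58%

50.58%


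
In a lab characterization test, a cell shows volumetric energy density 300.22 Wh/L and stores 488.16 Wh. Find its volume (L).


V = E / ED = 488.16 / 300.22 = 1.626 L

1.626 L


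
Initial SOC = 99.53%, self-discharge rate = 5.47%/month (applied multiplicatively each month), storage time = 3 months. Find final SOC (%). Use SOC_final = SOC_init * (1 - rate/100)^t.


decay = (1 - 5.47/100)^3 = 0.84471
SOC_final = 99.53 * 0.84471 = 84.07%

84.07%
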